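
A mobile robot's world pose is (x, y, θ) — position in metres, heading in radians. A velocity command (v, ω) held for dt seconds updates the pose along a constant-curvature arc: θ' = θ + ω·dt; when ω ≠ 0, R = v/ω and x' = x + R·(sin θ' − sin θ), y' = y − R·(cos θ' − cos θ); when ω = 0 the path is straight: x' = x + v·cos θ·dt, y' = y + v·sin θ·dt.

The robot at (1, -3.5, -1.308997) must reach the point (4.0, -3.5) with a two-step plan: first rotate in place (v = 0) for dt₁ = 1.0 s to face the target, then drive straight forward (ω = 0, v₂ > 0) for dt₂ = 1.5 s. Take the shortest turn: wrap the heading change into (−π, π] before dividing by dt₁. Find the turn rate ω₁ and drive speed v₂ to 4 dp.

heading to target = atan2(-3.5−-3.5, 4−1) = 0.0000
Δθ = wrap(0.0000 − -1.3090) = 1.3090; ω₁ = Δθ/dt₁ = 1.3090
distance = √((4−1)² + (-3.5−-3.5)²) = 3.0000; v₂ = distance/dt₂ = 2.0000

ω₁ = 1.3090, v₂ = 2.0000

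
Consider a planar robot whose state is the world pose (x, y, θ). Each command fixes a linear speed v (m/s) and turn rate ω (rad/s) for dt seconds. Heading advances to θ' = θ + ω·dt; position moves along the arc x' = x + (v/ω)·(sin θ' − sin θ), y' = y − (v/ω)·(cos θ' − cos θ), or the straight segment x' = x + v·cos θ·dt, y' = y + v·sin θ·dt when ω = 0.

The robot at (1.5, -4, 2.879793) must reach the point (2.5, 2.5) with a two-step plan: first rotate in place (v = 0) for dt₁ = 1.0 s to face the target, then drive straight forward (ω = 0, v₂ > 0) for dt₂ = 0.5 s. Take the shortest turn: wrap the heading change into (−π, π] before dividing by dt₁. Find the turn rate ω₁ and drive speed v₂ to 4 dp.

heading to target = atan2(2.5−-4, 2.5−1.5) = 1.4181
Δθ = wrap(1.4181 − 2.8798) = -1.4616; ω₁ = Δθ/dt₁ = -1.4616
distance = √((2.5−1.5)² + (2.5−-4)²) = 6.5765; v₂ = distance/dt₂ = 13.1529

ω₁ = -1.4616, v₂ = 13.1529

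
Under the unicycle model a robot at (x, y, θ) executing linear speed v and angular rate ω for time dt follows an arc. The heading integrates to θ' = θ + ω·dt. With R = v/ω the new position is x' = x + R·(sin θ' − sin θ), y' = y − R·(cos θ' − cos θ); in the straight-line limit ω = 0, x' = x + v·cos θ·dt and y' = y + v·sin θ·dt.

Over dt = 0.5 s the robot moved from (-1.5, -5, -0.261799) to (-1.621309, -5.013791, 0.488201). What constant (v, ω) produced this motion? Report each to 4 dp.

v = -0.2500, ω = 1.5000

Δθ = 0.488201 − -0.261799 = 0.750000
ω = Δθ/dt = 0.750000/0.5 = 1.5000
R = Δx/(sin θ' − sin θ) = -0.1667
v = R·ω = -0.1667·1.5000 = -0.2500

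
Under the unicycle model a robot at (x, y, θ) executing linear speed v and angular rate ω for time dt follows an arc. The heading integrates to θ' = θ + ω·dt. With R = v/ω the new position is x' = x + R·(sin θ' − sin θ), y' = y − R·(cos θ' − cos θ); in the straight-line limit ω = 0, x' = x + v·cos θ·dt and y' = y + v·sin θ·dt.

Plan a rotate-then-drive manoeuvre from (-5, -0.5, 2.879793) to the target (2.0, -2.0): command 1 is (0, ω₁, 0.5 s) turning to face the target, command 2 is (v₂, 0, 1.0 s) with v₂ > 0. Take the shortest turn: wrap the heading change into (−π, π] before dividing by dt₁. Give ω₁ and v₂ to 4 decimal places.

heading to target = atan2(-2−-0.5, 2−-5) = -0.2111
Δθ = wrap(-0.2111 − 2.8798) = -3.0909; ω₁ = Δθ/dt₁ = -6.1818
distance = √((2−-5)² + (-2−-0.5)²) = 7.1589; v₂ = distance/dt₂ = 7.1589

ω₁ = -6.1818, v₂ = 7.1589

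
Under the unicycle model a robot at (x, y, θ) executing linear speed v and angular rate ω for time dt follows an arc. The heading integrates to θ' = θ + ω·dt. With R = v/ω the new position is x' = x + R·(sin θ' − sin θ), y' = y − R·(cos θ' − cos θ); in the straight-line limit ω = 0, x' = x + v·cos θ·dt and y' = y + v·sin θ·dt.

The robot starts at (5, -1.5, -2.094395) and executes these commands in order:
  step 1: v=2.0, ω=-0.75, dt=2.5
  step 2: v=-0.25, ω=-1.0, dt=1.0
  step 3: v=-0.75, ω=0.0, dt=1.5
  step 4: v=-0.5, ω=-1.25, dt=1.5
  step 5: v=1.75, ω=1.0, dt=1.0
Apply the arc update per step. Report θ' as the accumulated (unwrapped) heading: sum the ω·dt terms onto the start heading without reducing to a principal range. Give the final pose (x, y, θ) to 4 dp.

(1.5736, -3.6310, -5.8444)

step 1: θ'=-3.9694 (R=-2.6667) → pose (0.7267, -1.9707, -3.9694)
step 2: θ'=-4.9694 (R=0.2500) → pose (0.7844, -2.2033, -4.9694)
step 3: θ'=-4.9694 (straight) → pose (0.4985, -3.2914, -4.9694)
step 4: θ'=-6.8444 (R=0.4000) → pose (-0.1013, -3.5283, -6.8444)
step 5: θ'=-5.8444 (R=1.7500) → pose (1.5736, -3.6310, -5.8444)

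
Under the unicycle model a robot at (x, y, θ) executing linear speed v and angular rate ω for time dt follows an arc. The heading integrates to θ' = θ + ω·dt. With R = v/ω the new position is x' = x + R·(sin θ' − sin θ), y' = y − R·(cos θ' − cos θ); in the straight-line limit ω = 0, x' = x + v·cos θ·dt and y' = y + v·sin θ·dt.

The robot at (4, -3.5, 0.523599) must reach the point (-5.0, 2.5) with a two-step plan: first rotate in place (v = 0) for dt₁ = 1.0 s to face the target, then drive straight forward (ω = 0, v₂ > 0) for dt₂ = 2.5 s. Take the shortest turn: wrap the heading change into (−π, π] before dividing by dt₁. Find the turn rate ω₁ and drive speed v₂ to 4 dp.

ω₁ = 2.0300, v₂ = 4.3267

heading to target = atan2(2.5−-3.5, -5−4) = 2.5536
Δθ = wrap(2.5536 − 0.5236) = 2.0300; ω₁ = Δθ/dt₁ = 2.0300
distance = √((-5−4)² + (2.5−-3.5)²) = 10.8167; v₂ = distance/dt₂ = 4.3267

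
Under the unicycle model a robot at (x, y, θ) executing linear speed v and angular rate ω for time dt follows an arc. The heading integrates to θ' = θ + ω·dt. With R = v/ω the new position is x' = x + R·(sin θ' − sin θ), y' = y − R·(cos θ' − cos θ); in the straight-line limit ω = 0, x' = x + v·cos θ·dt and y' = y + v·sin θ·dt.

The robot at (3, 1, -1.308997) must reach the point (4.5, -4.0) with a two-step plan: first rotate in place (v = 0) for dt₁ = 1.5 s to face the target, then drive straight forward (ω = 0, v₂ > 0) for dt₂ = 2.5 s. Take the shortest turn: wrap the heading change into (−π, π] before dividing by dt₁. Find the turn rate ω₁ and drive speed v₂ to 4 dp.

heading to target = atan2(-4−1, 4.5−3) = -1.2793
Δθ = wrap(-1.2793 − -1.3090) = 0.0297; ω₁ = Δθ/dt₁ = 0.0198
distance = √((4.5−3)² + (-4−1)²) = 5.2202; v₂ = distance/dt₂ = 2.0881

ω₁ = 0.0198, v₂ = 2.0881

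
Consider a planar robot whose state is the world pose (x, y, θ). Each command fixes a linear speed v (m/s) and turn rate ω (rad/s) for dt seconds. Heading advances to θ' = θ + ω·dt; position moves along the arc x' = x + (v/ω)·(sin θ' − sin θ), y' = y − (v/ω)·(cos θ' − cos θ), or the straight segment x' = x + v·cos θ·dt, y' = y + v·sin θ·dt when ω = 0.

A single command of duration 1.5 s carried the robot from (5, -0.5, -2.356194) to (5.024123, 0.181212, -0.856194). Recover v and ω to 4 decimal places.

v = -0.5000, ω = 1.0000

Δθ = -0.856194 − -2.356194 = 1.500000
ω = Δθ/dt = 1.500000/1.5 = 1.0000
R = −Δy/(cos θ' − cos θ) = -0.5000
v = R·ω = -0.5000·1.0000 = -0.5000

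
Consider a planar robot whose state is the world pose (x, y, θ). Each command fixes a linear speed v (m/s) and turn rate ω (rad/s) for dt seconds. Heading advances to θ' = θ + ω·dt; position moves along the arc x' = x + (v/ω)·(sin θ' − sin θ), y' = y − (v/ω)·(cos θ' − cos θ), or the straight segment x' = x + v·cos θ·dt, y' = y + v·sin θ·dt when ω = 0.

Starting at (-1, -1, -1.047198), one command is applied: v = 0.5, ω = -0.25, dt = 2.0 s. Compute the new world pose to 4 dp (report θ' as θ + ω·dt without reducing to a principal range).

θ' = -1.0472 + -0.25·2.0 = -1.5472
R = v/ω = 0.5/-0.25 = -2.0000
x' = -1 + -2.0000·(sin -1.5472 − sin -1.0472) = -0.7326
y' = -1 − -2.0000·(cos -1.5472 − cos -1.0472) = -1.9528

(-0.7326, -1.9528, -1.5472)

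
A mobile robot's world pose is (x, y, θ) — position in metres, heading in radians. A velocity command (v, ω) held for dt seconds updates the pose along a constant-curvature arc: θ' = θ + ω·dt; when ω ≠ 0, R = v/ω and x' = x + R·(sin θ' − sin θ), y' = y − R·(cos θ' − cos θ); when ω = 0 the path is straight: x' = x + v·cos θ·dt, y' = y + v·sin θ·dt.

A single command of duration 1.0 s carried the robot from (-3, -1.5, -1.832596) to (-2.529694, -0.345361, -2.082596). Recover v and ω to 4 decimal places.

v = -1.2500, ω = -0.2500

Δθ = -2.082596 − -1.832596 = -0.250000
ω = Δθ/dt = -0.250000/1.0 = -0.2500
R = −Δy/(cos θ' − cos θ) = 5.0000
v = R·ω = 5.0000·-0.2500 = -1.2500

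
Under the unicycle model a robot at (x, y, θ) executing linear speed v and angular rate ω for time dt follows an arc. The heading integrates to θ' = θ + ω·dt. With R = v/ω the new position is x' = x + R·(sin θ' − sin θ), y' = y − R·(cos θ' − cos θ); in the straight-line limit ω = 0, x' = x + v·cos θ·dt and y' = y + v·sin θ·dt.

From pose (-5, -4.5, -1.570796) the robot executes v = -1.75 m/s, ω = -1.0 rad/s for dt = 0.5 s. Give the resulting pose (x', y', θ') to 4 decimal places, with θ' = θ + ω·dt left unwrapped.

θ' = -1.5708 + -1.0·0.5 = -2.0708
R = v/ω = -1.75/-1.0 = 1.7500
x' = -5 + 1.7500·(sin -2.0708 − sin -1.5708) = -4.7858
y' = -4.5 − 1.7500·(cos -2.0708 − cos -1.5708) = -3.6610

(-4.7858, -3.6610, -2.0708)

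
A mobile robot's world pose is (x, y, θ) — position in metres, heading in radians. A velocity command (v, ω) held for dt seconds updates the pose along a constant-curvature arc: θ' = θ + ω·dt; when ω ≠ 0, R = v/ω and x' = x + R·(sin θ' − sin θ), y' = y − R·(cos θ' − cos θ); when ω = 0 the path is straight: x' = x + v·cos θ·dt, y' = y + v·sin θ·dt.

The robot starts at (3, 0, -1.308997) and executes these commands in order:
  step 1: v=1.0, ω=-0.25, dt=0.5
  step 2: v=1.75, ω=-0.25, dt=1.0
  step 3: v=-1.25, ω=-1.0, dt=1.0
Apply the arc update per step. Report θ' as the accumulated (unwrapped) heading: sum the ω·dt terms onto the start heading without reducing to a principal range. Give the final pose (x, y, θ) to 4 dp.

(3.8093, -1.2549, -2.6840)

step 1: θ'=-1.4340 (R=-4.0000) → pose (3.0989, -0.4898, -1.4340)
step 2: θ'=-1.6840 (R=-7.0000) → pose (3.1195, -2.2351, -1.6840)
step 3: θ'=-2.6840 (R=1.2500) → pose (3.8093, -1.2549, -2.6840)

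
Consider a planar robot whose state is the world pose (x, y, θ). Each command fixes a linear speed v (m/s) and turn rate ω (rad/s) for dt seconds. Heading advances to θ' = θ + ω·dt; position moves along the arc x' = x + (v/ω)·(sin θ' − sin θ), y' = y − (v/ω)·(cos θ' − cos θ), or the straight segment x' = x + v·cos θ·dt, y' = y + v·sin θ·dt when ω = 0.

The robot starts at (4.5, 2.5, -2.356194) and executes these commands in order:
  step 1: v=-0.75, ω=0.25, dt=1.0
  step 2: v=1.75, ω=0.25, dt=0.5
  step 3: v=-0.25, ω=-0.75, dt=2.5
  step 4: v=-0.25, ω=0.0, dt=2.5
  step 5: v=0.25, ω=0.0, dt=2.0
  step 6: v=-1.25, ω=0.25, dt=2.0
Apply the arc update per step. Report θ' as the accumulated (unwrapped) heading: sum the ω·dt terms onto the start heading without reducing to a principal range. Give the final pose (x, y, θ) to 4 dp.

step 1: θ'=-2.1062 (R=-3.0000) → pose (4.9589, 3.0908, -2.1062)
step 2: θ'=-1.9812 (R=7.0000) → pose (4.5606, 2.3123, -1.9812)
step 3: θ'=-3.8562 (R=0.3333) → pose (5.0847, 2.4311, -3.8562)
step 4: θ'=-3.8562 (straight) → pose (5.5568, 2.0215, -3.8562)
step 5: θ'=-3.8562 (straight) → pose (5.1791, 2.3492, -3.8562)
step 6: θ'=-3.3562 (R=-5.0000) → pose (7.3909, 1.2407, -3.3562)

(7.3909, 1.2407, -3.3562)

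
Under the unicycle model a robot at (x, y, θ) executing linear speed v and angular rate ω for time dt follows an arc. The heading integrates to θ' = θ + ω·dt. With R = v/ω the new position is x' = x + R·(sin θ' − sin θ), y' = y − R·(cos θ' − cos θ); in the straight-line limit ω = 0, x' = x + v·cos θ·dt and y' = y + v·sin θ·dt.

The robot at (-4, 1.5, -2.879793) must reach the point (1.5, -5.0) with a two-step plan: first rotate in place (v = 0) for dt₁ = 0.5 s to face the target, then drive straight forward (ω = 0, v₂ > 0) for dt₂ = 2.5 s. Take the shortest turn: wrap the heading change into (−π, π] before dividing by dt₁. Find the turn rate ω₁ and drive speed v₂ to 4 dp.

heading to target = atan2(-5−1.5, 1.5−-4) = -0.8685
Δθ = wrap(-0.8685 − -2.8798) = 2.0113; ω₁ = Δθ/dt₁ = 4.0225
distance = √((1.5−-4)² + (-5−1.5)²) = 8.5147; v₂ = distance/dt₂ = 3.4059

ω₁ = 4.0225, v₂ = 3.4059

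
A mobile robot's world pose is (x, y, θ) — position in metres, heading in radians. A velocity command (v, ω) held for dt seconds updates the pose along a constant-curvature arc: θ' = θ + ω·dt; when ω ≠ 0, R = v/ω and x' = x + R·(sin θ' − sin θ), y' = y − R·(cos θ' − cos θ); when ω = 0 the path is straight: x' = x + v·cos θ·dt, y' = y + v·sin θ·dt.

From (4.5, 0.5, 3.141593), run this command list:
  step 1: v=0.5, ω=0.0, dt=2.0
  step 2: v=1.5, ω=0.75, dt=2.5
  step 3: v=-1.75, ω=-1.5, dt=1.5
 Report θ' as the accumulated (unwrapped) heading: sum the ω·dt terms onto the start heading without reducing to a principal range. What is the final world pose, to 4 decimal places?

(3.1322, -0.6640, 2.7666)

step 1: θ'=3.1416 (straight) → pose (3.5000, 0.5000, 3.1416)
step 2: θ'=5.0166 (R=2.0000) → pose (1.5918, -2.0991, 5.0166)
step 3: θ'=2.7666 (R=1.1667) → pose (3.1322, -0.6640, 2.7666)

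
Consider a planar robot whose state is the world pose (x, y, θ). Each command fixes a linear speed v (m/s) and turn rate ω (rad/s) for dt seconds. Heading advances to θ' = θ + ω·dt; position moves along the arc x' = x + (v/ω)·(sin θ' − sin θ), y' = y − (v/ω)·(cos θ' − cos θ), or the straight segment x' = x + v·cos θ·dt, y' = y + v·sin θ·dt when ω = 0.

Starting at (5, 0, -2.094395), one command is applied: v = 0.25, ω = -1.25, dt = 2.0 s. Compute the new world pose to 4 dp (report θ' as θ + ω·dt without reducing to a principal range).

(4.6282, 0.0765, -4.5944)

θ' = -2.0944 + -1.25·2.0 = -4.5944
R = v/ω = 0.25/-1.25 = -0.2000
x' = 5 + -0.2000·(sin -4.5944 − sin -2.0944) = 4.6282
y' = 0 − -0.2000·(cos -4.5944 − cos -2.0944) = 0.0765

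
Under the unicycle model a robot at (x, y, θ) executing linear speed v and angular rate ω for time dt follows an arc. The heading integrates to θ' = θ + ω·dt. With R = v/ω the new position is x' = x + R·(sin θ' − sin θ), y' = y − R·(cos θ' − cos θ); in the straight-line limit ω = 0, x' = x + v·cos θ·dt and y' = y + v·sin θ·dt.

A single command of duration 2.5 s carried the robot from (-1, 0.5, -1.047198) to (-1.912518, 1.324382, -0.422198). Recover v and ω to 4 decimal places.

v = -0.5000, ω = 0.2500

Δθ = -0.422198 − -1.047198 = 0.625000
ω = Δθ/dt = 0.625000/2.5 = 0.2500
R = Δx/(sin θ' − sin θ) = -2.0000
v = R·ω = -2.0000·0.2500 = -0.5000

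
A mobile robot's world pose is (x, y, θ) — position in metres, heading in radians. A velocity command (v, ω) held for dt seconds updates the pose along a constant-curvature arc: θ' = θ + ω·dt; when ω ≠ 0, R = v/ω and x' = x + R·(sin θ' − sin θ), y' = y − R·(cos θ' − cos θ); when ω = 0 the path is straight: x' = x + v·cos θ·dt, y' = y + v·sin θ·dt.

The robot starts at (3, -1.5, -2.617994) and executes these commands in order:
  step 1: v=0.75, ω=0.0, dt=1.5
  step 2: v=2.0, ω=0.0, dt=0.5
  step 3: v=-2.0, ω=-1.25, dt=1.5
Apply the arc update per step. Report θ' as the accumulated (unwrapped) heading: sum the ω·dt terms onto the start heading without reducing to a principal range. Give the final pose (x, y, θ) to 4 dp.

(3.5213, -3.5999, -4.4930)

step 1: θ'=-2.6180 (straight) → pose (2.0257, -2.0625, -2.6180)
step 2: θ'=-2.6180 (straight) → pose (1.1597, -2.5625, -2.6180)
step 3: θ'=-4.4930 (R=1.6000) → pose (3.5213, -3.5999, -4.4930)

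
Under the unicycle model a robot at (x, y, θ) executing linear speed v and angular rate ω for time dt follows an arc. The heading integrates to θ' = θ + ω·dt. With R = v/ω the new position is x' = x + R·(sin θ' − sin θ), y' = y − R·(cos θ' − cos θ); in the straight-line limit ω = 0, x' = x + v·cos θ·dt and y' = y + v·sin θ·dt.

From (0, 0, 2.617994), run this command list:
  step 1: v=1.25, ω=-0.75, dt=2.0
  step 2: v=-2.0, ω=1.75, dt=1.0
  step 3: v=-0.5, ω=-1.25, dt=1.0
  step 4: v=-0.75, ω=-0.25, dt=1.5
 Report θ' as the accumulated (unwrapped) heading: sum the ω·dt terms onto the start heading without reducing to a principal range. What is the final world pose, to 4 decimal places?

(0.1886, -0.9015, 1.2430)

step 1: θ'=1.1180 (R=-1.6667) → pose (-0.6654, 2.1725, 1.1180)
step 2: θ'=2.8680 (R=-1.1429) → pose (0.0535, 0.5722, 2.8680)
step 3: θ'=1.6180 (R=0.4000) → pose (0.3450, 0.2059, 1.6180)
step 4: θ'=1.2430 (R=3.0000) → pose (0.1886, -0.9015, 1.2430)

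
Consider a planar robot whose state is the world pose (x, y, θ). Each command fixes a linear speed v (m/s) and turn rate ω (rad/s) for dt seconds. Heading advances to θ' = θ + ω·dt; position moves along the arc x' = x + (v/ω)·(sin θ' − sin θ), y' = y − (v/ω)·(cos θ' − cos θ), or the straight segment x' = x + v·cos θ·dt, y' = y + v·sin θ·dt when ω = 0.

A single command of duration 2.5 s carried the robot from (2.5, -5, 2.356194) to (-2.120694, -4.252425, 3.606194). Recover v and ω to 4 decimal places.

v = 2.0000, ω = 0.5000

Δθ = 3.606194 − 2.356194 = 1.250000
ω = Δθ/dt = 1.250000/2.5 = 0.5000
R = Δx/(sin θ' − sin θ) = 4.0000
v = R·ω = 4.0000·0.5000 = 2.0000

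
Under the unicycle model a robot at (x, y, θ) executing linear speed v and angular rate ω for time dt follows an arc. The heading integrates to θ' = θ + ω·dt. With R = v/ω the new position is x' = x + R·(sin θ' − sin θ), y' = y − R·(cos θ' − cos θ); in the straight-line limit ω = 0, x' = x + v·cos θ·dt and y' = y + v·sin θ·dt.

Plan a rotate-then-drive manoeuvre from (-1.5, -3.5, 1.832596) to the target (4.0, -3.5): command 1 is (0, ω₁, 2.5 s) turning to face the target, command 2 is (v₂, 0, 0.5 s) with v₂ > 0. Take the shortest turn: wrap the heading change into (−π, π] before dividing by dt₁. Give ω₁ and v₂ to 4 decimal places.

heading to target = atan2(-3.5−-3.5, 4−-1.5) = 0.0000
Δθ = wrap(0.0000 − 1.8326) = -1.8326; ω₁ = Δθ/dt₁ = -0.7330
distance = √((4−-1.5)² + (-3.5−-3.5)²) = 5.5000; v₂ = distance/dt₂ = 11.0000

ω₁ = -0.7330, v₂ = 11.0000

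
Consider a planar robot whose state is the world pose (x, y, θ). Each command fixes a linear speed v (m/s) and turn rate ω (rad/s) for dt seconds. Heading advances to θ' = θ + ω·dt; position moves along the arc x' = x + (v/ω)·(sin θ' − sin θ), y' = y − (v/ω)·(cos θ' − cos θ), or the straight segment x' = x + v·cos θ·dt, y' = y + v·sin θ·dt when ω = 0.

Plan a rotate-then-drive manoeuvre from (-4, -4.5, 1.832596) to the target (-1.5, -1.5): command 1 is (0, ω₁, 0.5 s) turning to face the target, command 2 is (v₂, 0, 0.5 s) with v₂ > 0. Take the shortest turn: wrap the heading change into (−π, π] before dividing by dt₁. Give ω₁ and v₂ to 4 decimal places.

ω₁ = -1.9131, v₂ = 7.8102

heading to target = atan2(-1.5−-4.5, -1.5−-4) = 0.8761
Δθ = wrap(0.8761 − 1.8326) = -0.9565; ω₁ = Δθ/dt₁ = -1.9131
distance = √((-1.5−-4)² + (-1.5−-4.5)²) = 3.9051; v₂ = distance/dt₂ = 7.8102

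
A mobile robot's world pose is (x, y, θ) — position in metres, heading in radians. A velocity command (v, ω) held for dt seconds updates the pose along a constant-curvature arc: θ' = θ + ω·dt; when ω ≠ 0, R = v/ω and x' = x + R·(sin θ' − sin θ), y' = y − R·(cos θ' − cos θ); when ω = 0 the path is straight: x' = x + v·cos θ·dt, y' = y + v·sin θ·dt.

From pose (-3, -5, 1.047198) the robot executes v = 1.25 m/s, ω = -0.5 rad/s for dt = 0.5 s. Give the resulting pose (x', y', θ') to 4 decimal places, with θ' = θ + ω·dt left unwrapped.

θ' = 1.0472 + -0.5·0.5 = 0.7972
R = v/ω = 1.25/-0.5 = -2.5000
x' = -3 + -2.5000·(sin 0.7972 − sin 1.0472) = -2.6234
y' = -5 − -2.5000·(cos 0.7972 − cos 1.0472) = -4.5032

(-2.6234, -4.5032, 0.7972)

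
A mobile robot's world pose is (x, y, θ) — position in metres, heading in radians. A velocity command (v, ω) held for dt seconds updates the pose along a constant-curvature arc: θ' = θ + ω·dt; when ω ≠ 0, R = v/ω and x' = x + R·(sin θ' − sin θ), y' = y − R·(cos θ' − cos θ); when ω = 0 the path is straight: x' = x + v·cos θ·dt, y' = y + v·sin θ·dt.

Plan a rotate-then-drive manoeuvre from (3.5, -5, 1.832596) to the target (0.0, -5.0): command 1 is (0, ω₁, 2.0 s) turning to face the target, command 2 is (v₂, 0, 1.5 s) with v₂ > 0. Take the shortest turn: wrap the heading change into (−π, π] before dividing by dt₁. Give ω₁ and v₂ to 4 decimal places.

ω₁ = 0.6545, v₂ = 2.3333

heading to target = atan2(-5−-5, 0−3.5) = 3.1416
Δθ = wrap(3.1416 − 1.8326) = 1.3090; ω₁ = Δθ/dt₁ = 0.6545
distance = √((0−3.5)² + (-5−-5)²) = 3.5000; v₂ = distance/dt₂ = 2.3333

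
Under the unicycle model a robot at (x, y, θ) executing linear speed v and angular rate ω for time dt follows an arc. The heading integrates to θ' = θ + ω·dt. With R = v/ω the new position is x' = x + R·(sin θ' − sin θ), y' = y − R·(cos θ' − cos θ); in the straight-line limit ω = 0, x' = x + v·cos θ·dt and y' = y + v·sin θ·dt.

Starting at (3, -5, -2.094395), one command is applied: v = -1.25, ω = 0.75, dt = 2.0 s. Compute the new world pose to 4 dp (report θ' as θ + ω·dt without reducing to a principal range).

θ' = -2.0944 + 0.75·2.0 = -0.5944
R = v/ω = -1.25/0.75 = -1.6667
x' = 3 + -1.6667·(sin -0.5944 − sin -2.0944) = 2.4900
y' = -5 − -1.6667·(cos -0.5944 − cos -2.0944) = -2.7859

(2.4900, -2.7859, -0.5944)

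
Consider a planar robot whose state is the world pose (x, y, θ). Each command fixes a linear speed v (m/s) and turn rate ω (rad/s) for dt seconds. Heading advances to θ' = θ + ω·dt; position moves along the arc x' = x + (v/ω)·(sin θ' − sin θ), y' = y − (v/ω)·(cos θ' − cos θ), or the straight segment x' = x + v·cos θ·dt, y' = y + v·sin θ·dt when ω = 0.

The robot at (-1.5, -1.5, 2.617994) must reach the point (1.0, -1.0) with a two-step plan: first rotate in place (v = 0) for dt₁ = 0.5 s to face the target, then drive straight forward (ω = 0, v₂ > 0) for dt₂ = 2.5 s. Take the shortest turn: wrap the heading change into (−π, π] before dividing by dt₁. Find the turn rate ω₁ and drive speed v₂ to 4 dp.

heading to target = atan2(-1−-1.5, 1−-1.5) = 0.1974
Δθ = wrap(0.1974 − 2.6180) = -2.4206; ω₁ = Δθ/dt₁ = -4.8412
distance = √((1−-1.5)² + (-1−-1.5)²) = 2.5495; v₂ = distance/dt₂ = 1.0198

ω₁ = -4.8412, v₂ = 1.0198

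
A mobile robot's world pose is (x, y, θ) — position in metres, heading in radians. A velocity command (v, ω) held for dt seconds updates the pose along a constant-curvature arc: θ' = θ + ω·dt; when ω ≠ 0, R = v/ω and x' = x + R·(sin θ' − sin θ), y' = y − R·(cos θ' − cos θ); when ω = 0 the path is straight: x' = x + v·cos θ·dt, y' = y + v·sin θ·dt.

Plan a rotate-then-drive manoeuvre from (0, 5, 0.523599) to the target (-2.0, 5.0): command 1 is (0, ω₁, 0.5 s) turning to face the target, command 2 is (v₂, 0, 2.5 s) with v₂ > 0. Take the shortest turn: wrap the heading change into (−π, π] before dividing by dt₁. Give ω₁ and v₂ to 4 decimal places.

heading to target = atan2(5−5, -2−0) = 3.1416
Δθ = wrap(3.1416 − 0.5236) = 2.6180; ω₁ = Δθ/dt₁ = 5.2360
distance = √((-2−0)² + (5−5)²) = 2.0000; v₂ = distance/dt₂ = 0.8000

ω₁ = 5.2360, v₂ = 0.8000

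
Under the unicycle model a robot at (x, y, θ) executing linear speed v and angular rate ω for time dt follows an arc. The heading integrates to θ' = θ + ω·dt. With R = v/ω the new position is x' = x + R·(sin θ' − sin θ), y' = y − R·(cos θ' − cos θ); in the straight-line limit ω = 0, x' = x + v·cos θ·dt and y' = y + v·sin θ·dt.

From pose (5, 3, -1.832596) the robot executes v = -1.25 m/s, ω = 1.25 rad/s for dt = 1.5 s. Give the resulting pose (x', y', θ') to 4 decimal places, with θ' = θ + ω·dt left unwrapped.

θ' = -1.8326 + 1.25·1.5 = 0.0424
R = v/ω = -1.25/1.25 = -1.0000
x' = 5 + -1.0000·(sin 0.0424 − sin -1.8326) = 3.9917
y' = 3 − -1.0000·(cos 0.0424 − cos -1.8326) = 4.2579

(3.9917, 4.2579, 0.0424)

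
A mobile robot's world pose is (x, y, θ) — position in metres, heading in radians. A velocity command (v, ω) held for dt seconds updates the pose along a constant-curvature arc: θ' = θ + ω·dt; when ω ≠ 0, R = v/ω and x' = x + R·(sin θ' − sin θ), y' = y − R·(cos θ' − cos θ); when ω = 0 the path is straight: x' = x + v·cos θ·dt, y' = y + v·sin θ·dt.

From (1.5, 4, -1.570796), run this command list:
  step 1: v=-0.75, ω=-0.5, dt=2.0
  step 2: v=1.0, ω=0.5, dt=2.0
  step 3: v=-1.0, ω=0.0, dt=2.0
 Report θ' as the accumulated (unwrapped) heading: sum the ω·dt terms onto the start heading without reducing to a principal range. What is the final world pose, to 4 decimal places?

(1.2702, 5.5793, -1.5708)

step 1: θ'=-2.5708 (R=1.5000) → pose (2.1895, 5.2622, -2.5708)
step 2: θ'=-1.5708 (R=2.0000) → pose (1.2702, 3.5793, -1.5708)
step 3: θ'=-1.5708 (straight) → pose (1.2702, 5.5793, -1.5708)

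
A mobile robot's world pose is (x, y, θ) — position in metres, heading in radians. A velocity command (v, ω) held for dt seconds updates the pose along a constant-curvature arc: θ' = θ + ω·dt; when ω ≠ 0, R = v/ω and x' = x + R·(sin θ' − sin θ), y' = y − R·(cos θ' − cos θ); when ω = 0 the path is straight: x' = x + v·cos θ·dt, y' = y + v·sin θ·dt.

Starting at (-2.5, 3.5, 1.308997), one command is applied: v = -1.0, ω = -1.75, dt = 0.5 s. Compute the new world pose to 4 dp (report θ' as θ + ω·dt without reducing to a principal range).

(-2.8117, 3.1294, 0.4340)

θ' = 1.3090 + -1.75·0.5 = 0.4340
R = v/ω = -1.0/-1.75 = 0.5714
x' = -2.5 + 0.5714·(sin 0.4340 − sin 1.3090) = -2.8117
y' = 3.5 − 0.5714·(cos 0.4340 − cos 1.3090) = 3.1294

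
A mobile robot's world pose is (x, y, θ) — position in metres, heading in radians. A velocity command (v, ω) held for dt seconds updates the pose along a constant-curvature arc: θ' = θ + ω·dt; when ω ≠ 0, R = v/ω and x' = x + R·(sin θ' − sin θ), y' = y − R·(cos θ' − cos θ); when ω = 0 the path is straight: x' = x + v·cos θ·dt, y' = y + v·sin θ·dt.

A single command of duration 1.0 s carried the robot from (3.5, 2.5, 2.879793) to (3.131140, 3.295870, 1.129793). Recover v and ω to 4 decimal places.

Δθ = 1.129793 − 2.879793 = -1.750000
ω = Δθ/dt = -1.750000/1.0 = -1.7500
R = −Δy/(cos θ' − cos θ) = -0.5714
v = R·ω = -0.5714·-1.7500 = 1.0000

v = 1.0000, ω = -1.7500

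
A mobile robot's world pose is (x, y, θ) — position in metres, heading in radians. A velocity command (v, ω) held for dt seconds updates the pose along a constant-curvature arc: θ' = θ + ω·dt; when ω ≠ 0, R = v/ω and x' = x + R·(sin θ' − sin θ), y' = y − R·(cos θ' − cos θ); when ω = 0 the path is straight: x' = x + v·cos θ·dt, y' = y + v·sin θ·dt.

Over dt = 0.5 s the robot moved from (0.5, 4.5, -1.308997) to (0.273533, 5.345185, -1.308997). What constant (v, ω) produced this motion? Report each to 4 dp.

v = -1.7500, ω = 0.0000

Δθ = -1.308997 − -1.308997 = 0.000000
ω = Δθ/dt = 0.000000/0.5 = 0.0000
ω = 0 → v = (Δx·cos θ + Δy·sin θ)/dt = -1.7500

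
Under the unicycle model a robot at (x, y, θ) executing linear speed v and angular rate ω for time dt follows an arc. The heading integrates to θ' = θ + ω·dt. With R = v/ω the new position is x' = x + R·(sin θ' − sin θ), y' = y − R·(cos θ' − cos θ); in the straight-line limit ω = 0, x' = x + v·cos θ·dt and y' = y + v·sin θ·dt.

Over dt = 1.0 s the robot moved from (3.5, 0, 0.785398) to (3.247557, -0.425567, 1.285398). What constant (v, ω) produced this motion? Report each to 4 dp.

Δθ = 1.285398 − 0.785398 = 0.500000
ω = Δθ/dt = 0.500000/1.0 = 0.5000
R = −Δy/(cos θ' − cos θ) = -1.0000
v = R·ω = -1.0000·0.5000 = -0.5000

v = -0.5000, ω = 0.5000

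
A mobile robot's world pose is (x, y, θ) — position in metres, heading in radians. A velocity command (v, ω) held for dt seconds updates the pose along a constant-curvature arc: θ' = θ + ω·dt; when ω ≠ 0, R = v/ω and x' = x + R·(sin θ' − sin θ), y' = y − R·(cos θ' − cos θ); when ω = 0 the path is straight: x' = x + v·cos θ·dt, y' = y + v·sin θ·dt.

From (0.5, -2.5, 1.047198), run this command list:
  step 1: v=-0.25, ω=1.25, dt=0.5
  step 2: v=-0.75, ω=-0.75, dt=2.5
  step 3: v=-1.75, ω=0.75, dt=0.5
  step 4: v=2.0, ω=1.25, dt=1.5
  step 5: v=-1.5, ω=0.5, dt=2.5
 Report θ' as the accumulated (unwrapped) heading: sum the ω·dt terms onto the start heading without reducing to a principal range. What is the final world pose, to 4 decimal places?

step 1: θ'=1.6722 (R=-0.2000) → pose (0.4742, -2.6202, 1.6722)
step 2: θ'=-0.2028 (R=1.0000) → pose (-0.7220, -3.7010, -0.2028)
step 3: θ'=0.1722 (R=-2.3333) → pose (-1.5918, -3.6877, 0.1722)
step 4: θ'=2.0472 (R=1.6000) → pose (-0.4441, -1.3776, 2.0472)
step 5: θ'=3.2972 (R=-3.0000) → pose (2.6867, -2.9656, 3.2972)

(2.6867, -2.9656, 3.2972)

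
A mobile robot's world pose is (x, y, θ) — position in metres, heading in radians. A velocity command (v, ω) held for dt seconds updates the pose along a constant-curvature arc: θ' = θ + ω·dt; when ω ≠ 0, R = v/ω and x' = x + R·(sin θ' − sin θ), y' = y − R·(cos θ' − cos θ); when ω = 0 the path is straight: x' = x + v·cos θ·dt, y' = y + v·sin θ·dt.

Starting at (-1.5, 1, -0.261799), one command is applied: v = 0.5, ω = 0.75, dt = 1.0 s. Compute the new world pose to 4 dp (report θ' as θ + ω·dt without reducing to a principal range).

(-1.0148, 1.0552, 0.4882)

θ' = -0.2618 + 0.75·1.0 = 0.4882
R = v/ω = 0.5/0.75 = 0.6667
x' = -1.5 + 0.6667·(sin 0.4882 − sin -0.2618) = -1.0148
y' = 1 − 0.6667·(cos 0.4882 − cos -0.2618) = 1.0552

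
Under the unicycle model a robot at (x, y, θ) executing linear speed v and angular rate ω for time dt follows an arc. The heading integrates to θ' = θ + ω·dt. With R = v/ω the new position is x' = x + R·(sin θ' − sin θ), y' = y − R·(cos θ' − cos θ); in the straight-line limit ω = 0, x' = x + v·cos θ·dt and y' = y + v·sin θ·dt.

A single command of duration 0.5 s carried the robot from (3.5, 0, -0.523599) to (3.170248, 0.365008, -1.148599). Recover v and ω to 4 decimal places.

v = -1.0000, ω = -1.2500

Δθ = -1.148599 − -0.523599 = -0.625000
ω = Δθ/dt = -0.625000/0.5 = -1.2500
R = −Δy/(cos θ' − cos θ) = 0.8000
v = R·ω = 0.8000·-1.2500 = -1.0000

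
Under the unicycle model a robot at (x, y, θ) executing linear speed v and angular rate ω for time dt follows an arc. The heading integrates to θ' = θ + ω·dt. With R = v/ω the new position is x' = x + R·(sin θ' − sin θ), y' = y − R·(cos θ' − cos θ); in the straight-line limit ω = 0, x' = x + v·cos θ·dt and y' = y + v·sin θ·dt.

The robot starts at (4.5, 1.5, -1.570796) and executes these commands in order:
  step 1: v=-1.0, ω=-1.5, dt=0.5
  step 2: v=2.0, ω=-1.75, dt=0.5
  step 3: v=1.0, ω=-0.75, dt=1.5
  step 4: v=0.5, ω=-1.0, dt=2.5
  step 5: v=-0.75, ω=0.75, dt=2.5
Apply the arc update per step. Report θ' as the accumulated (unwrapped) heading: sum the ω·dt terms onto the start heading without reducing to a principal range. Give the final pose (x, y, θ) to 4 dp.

step 1: θ'=-2.3208 (R=0.6667) → pose (4.6789, 1.9544, -2.3208)
step 2: θ'=-3.1958 (R=-1.1429) → pose (3.7807, 1.5923, -3.1958)
step 3: θ'=-4.3208 (R=-1.3333) → pose (2.6206, 2.4148, -4.3208)
step 4: θ'=-6.8208 (R=-0.5000) → pose (3.3388, 3.0351, -6.8208)
step 5: θ'=-4.9458 (R=-1.0000) → pose (1.8538, 2.4074, -4.9458)

(1.8538, 2.4074, -4.9458)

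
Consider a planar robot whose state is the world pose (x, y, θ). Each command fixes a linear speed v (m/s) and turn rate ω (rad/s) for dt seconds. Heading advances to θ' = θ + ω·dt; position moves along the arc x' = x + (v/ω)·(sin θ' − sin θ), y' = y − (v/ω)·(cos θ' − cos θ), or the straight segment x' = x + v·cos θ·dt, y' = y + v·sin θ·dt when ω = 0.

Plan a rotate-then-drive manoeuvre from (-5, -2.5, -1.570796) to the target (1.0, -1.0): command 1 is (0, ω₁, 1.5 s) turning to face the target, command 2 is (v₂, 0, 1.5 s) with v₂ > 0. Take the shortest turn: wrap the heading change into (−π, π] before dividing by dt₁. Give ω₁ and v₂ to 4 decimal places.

heading to target = atan2(-1−-2.5, 1−-5) = 0.2450
Δθ = wrap(0.2450 − -1.5708) = 1.8158; ω₁ = Δθ/dt₁ = 1.2105
distance = √((1−-5)² + (-1−-2.5)²) = 6.1847; v₂ = distance/dt₂ = 4.1231

ω₁ = 1.2105, v₂ = 4.1231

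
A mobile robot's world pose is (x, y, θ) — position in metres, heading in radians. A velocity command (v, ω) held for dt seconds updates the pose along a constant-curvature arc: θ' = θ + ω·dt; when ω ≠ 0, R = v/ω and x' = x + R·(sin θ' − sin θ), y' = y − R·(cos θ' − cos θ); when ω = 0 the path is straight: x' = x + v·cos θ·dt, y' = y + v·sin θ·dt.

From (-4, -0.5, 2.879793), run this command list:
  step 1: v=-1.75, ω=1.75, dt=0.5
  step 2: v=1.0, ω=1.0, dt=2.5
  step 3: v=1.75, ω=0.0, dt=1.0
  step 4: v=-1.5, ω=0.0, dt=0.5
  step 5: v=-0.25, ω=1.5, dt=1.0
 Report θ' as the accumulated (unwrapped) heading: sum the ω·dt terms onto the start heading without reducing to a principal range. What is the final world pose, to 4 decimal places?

(-1.7896, -2.3478, 7.7548)

step 1: θ'=3.7548 (R=-1.0000) → pose (-3.1657, -0.3519, 3.7548)
step 2: θ'=6.2548 (R=1.0000) → pose (-2.6186, -2.1693, 6.2548)
step 3: θ'=6.2548 (straight) → pose (-0.8693, -2.2190, 6.2548)
step 4: θ'=6.2548 (straight) → pose (-1.6190, -2.1977, 6.2548)
step 5: θ'=7.7548 (R=-0.1667) → pose (-1.7896, -2.3478, 7.7548)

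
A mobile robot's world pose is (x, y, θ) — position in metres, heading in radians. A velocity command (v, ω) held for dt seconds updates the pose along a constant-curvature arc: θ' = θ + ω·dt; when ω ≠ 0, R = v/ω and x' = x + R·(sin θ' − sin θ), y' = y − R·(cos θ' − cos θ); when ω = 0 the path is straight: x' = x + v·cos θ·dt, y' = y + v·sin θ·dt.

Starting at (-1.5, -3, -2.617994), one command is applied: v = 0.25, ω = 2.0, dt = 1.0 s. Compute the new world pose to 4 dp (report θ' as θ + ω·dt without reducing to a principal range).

θ' = -2.6180 + 2.0·1.0 = -0.6180
R = v/ω = 0.25/2.0 = 0.1250
x' = -1.5 + 0.1250·(sin -0.6180 − sin -2.6180) = -1.5099
y' = -3 − 0.1250·(cos -0.6180 − cos -2.6180) = -3.2101

(-1.5099, -3.2101, -0.6180)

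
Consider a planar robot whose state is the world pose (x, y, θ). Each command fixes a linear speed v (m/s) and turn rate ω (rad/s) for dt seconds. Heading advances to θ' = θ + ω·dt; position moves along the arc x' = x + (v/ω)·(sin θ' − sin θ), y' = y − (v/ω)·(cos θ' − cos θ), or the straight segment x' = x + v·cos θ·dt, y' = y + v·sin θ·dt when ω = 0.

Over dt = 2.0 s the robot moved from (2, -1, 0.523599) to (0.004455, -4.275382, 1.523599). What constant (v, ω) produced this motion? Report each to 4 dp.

v = -2.0000, ω = 0.5000

Δθ = 1.523599 − 0.523599 = 1.000000
ω = Δθ/dt = 1.000000/2.0 = 0.5000
R = −Δy/(cos θ' − cos θ) = -4.0000
v = R·ω = -4.0000·0.5000 = -2.0000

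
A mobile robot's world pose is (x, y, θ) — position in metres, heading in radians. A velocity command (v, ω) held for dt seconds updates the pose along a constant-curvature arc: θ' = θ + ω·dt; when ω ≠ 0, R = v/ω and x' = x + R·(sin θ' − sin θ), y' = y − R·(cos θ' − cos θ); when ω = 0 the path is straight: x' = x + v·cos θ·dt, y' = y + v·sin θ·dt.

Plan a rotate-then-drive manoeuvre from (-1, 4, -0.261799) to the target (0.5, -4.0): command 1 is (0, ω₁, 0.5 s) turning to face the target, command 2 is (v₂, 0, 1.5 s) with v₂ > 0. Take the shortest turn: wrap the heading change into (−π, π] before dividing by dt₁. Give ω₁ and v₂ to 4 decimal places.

heading to target = atan2(-4−4, 0.5−-1) = -1.3854
Δθ = wrap(-1.3854 − -0.2618) = -1.1236; ω₁ = Δθ/dt₁ = -2.2473
distance = √((0.5−-1)² + (-4−4)²) = 8.1394; v₂ = distance/dt₂ = 5.4263

ω₁ = -2.2473, v₂ = 5.4263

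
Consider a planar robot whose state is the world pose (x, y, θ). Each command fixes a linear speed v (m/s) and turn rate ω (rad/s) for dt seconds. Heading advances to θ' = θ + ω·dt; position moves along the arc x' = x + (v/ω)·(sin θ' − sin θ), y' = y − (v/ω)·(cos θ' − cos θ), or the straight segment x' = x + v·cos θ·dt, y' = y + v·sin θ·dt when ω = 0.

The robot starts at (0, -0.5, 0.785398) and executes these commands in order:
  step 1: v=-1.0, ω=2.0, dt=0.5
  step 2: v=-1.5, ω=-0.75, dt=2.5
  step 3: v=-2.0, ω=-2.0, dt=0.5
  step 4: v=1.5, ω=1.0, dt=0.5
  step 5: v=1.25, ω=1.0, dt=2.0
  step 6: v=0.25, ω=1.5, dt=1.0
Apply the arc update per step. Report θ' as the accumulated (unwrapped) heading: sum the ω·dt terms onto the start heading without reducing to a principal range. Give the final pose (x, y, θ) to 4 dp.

step 1: θ'=1.7854 (R=-0.5000) → pose (-0.1350, -0.9600, 1.7854)
step 2: θ'=-0.0896 (R=2.0000) → pose (-2.2681, -3.3779, -0.0896)
step 3: θ'=-1.0896 (R=1.0000) → pose (-3.0650, -2.8448, -1.0896)
step 4: θ'=-0.5896 (R=1.5000) → pose (-2.5694, -3.3973, -0.5896)
step 5: θ'=1.4104 (R=1.2500) → pose (-0.6404, -2.5579, 1.4104)
step 6: θ'=2.9104 (R=0.1667) → pose (-0.7668, -2.3691, 2.9104)

(-0.7668, -2.3691, 2.9104)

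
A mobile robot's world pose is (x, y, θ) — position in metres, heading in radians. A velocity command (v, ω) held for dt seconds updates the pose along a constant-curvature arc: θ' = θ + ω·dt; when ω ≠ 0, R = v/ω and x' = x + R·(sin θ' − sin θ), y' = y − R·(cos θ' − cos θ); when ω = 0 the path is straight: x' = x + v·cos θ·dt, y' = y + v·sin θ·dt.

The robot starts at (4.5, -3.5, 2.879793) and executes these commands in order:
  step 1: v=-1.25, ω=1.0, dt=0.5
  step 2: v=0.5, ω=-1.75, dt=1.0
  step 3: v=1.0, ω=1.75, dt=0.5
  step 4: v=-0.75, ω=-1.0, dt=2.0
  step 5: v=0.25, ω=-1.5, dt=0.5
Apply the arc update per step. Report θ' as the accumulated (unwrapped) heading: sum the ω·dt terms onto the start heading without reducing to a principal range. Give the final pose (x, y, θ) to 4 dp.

(4.5730, -4.0644, -0.2452)

step 1: θ'=3.3798 (R=-1.2500) → pose (5.1185, -3.5073, 3.3798)
step 2: θ'=1.6298 (R=-0.2857) → pose (4.7658, -3.2465, 1.6298)
step 3: θ'=2.5048 (R=0.5714) → pose (4.5352, -2.8208, 2.5048)
step 4: θ'=0.5048 (R=0.7500) → pose (4.4519, -4.0802, 0.5048)
step 5: θ'=-0.2452 (R=-0.1667) → pose (4.5730, -4.0644, -0.2452)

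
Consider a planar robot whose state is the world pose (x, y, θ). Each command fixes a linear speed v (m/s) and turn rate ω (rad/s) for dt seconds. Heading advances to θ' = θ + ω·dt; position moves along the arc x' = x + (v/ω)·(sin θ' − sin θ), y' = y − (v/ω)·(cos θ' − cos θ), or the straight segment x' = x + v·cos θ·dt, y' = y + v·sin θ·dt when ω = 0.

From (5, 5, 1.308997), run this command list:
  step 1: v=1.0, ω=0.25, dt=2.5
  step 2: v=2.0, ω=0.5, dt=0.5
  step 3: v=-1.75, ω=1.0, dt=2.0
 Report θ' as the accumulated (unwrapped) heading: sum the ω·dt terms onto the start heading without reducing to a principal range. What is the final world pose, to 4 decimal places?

step 1: θ'=1.9340 (R=4.0000) → pose (4.8754, 7.4563, 1.9340)
step 2: θ'=2.1840 (R=4.0000) → pose (4.4075, 8.3372, 2.1840)
step 3: θ'=4.1840 (R=-1.7500) → pose (7.3500, 8.4621, 4.1840)

(7.3500, 8.4621, 4.1840)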